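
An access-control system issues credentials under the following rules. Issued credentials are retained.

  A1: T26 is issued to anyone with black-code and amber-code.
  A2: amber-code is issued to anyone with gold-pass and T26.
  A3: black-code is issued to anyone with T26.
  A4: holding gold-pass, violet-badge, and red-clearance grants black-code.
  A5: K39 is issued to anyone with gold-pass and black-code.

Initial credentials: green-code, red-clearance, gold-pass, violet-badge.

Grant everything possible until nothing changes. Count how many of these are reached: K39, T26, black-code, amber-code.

2

Holding gold-pass, violet-badge, and red-clearance grants black-code (A4).
Holding gold-pass and black-code grants K39 (A5).
K39: reached.
T26 would need black-code and amber-code (A1), but amber-code is never granted.
black-code: reached.
amber-code would need gold-pass and T26 (A2), but T26 is never granted.
Reached: K39 and black-code — 2 of the 4.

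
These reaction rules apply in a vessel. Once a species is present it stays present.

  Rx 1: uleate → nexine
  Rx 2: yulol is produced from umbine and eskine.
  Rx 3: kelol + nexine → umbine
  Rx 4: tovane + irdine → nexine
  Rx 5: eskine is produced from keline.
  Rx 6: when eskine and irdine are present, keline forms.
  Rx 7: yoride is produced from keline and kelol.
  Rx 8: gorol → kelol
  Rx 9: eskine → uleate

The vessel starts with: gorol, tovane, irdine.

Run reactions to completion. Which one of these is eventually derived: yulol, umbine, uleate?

gorol present → kelol forms (Rx 8).
tovane and irdine present → nexine forms (Rx 4).
kelol and nexine present → umbine forms (Rx 3).
yulol would need umbine and eskine (Rx 2), but eskine never forms. uleate would need eskine (Rx 9), but eskine never forms.

umbine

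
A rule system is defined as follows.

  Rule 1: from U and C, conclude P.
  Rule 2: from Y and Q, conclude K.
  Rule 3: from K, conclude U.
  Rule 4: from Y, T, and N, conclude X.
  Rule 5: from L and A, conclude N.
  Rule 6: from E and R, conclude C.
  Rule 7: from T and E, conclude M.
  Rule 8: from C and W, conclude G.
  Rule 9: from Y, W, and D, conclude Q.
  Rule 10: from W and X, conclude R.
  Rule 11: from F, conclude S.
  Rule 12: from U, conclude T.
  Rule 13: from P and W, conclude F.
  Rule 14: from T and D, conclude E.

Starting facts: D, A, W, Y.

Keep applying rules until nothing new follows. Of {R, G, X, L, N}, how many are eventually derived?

0

R would need W and X (Rule 10), but X is never established.
G would need C and W (Rule 8), but C is never established.
X would need Y, T, and N (Rule 4), but N is never established.
No rule produces L, and it is not given.
N would need L and A (Rule 5), but L is never established.
None of the 5 are reached.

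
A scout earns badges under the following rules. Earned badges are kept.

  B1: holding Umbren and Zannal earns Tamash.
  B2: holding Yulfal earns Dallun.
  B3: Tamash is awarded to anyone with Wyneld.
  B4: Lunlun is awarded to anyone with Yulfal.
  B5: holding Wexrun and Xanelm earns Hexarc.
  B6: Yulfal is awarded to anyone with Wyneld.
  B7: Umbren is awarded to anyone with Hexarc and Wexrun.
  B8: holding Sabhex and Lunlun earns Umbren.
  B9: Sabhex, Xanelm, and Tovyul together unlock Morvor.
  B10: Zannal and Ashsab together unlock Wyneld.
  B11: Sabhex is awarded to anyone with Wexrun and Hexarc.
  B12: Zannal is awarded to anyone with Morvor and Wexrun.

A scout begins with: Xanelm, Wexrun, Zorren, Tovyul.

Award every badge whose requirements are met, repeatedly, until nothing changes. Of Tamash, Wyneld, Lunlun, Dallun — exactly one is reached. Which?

Tamash

With Wexrun and Xanelm, Hexarc is earned (B5).
With Wexrun and Hexarc, Sabhex is earned (B11).
With Hexarc and Wexrun, Umbren is earned (B7).
With Sabhex, Xanelm, and Tovyul, Morvor is earned (B9).
With Morvor and Wexrun, Zannal is earned (B12).
With Umbren and Zannal, Tamash is earned (B1).
Wyneld would need Zannal and Ashsab (B10), but Ashsab is never earned. Dallun would need Yulfal (B2), but Yulfal is never earned. Lunlun would need Yulfal (B4), but Yulfal is never earned.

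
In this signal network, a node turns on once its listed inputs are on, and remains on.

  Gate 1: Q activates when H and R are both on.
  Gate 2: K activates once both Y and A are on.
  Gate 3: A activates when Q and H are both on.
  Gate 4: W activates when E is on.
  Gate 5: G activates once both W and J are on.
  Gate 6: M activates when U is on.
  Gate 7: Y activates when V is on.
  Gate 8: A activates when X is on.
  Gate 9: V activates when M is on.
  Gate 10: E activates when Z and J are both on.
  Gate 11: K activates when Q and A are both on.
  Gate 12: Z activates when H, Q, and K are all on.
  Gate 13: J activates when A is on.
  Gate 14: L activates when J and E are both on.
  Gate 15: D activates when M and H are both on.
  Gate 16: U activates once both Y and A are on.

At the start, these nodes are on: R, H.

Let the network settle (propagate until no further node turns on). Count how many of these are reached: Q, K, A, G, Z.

H and R are on, so Q activates (Gate 1).
Q and H are on, so A activates (Gate 3).
Q and A are on, so K activates (Gate 11).
Gate 13: A on → J on.
H, Q, and K are on, so Z activates (Gate 12).
Z and J are on, so E activates (Gate 10).
E is on, so W activates (Gate 4).
Gate 5: W and J on → G on.
Q: reached.
K: reached.
A: reached.
G: reached.
Z: reached.
All 5 are reached.

5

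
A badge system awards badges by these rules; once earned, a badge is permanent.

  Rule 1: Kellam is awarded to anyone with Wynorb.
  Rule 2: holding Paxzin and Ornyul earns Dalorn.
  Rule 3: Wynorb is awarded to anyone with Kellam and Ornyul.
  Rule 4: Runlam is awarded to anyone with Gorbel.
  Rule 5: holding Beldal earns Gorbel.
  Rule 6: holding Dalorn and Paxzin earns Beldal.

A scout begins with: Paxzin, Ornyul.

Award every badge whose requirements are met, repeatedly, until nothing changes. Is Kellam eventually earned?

Kellam would need Wynorb (Rule 1), but Wynorb is never earned.

No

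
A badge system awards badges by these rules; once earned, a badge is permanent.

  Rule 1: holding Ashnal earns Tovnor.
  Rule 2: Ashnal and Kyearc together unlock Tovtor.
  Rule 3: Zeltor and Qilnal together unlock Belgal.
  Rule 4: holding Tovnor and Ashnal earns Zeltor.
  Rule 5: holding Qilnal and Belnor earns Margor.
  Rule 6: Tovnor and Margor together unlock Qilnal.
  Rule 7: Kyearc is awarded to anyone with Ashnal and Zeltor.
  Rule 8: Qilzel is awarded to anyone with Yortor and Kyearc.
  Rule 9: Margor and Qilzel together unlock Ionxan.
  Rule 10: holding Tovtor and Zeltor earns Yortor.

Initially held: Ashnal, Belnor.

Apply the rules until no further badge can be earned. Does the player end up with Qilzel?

Yes

With Ashnal, Tovnor is earned (Rule 1).
With Tovnor and Ashnal, Zeltor is earned (Rule 4).
With Ashnal and Zeltor, Kyearc is earned (Rule 7).
With Ashnal and Kyearc, Tovtor is earned (Rule 2).
With Tovtor and Zeltor, Yortor is earned (Rule 10).
With Yortor and Kyearc, Qilzel is earned (Rule 8).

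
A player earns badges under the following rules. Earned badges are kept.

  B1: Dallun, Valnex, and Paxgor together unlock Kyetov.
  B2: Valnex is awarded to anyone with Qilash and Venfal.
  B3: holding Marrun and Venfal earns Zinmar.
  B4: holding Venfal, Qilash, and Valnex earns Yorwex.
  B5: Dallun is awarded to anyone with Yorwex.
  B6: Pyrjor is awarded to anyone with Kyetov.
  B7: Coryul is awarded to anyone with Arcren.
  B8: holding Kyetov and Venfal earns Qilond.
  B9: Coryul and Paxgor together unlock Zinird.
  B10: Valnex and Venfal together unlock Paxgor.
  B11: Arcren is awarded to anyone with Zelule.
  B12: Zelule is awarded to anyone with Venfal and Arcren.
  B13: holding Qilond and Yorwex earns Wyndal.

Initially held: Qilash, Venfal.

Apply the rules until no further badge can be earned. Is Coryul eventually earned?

Coryul would need Arcren (B7), but Arcren is never earned.

No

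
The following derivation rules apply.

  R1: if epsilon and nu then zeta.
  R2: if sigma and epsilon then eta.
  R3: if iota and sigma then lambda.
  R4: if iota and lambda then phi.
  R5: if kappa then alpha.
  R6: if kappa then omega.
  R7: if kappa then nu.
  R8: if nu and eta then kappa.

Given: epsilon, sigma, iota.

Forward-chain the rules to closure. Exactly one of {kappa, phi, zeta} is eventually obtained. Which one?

phi

From iota and sigma, R3 gives lambda.
iota and lambda hold, so phi follows (R4).
kappa would need nu and eta (R8), but nu is never established. zeta would need epsilon and nu (R1), but nu is never established.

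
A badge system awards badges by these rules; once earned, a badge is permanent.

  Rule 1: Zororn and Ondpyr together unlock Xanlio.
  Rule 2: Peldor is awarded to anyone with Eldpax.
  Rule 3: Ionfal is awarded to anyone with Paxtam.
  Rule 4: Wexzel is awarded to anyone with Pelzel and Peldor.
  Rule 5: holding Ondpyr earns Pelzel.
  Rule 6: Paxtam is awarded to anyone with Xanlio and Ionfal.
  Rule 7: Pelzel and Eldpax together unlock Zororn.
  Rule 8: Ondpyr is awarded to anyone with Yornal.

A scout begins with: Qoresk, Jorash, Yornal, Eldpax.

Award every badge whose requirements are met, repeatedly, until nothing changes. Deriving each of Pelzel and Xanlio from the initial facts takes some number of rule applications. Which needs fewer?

Pelzel

Pelzel: With Yornal, Ondpyr is earned (Rule 8). With Ondpyr, Pelzel is earned (Rule 5). [2 rule applications]
Xanlio: With Yornal, Ondpyr is earned (Rule 8). With Ondpyr, Pelzel is earned (Rule 5). With Pelzel and Eldpax, Zororn is earned (Rule 7). With Zororn and Ondpyr, Xanlio is earned (Rule 1). [4 rule applications]
Pelzel needs fewer.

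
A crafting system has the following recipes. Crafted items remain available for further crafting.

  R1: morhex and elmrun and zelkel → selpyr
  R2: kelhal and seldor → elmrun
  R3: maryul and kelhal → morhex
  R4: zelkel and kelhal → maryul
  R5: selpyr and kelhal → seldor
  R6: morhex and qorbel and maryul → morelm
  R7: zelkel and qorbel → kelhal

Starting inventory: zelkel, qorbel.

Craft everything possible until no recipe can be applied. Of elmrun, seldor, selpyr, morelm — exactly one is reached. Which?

morelm

Using R7, zelkel and qorbel make kelhal.
Using R4, zelkel and kelhal make maryul.
Using R3, maryul and kelhal make morhex.
morhex and qorbel and maryul → morelm (R6).
elmrun would need kelhal and seldor (R2), but seldor is never obtained. seldor would need selpyr and kelhal (R5), but selpyr is never obtained. selpyr would need morhex, elmrun, and zelkel (R1), but elmrun is never obtained.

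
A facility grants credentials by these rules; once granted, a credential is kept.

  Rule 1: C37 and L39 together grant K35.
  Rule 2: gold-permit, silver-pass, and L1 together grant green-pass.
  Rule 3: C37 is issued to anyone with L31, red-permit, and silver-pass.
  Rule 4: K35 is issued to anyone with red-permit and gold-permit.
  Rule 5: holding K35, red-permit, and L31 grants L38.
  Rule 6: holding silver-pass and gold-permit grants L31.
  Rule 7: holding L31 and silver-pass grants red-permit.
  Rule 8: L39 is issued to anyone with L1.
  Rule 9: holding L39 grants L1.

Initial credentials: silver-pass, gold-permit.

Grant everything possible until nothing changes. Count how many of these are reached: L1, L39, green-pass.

0

L1 would need L39 (Rule 9), but L39 is never granted.
L39 would need L1 (Rule 8), but L1 is never granted.
green-pass would need gold-permit, silver-pass, and L1 (Rule 2), but L1 is never granted.
None of the 3 are reached.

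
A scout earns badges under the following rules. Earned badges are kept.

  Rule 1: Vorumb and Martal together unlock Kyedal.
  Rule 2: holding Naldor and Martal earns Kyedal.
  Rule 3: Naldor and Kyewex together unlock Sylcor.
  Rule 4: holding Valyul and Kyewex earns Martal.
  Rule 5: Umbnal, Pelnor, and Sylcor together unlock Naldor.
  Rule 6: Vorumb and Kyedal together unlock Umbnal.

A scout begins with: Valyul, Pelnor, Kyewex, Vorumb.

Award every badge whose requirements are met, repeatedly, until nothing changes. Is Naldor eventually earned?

No

Naldor would need Umbnal, Pelnor, and Sylcor (Rule 5), but Sylcor is never earned.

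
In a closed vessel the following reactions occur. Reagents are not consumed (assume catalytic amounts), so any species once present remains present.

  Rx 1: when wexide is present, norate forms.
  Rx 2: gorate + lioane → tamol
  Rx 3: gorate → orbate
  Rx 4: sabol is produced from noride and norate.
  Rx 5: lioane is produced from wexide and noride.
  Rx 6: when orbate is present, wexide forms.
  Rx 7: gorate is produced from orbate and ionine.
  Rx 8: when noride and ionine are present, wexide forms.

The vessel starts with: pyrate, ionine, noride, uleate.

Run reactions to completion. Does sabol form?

noride and ionine present → wexide forms (Rx 8).
wexide present → norate forms (Rx 1).
noride and norate present → sabol forms (Rx 4).

Yes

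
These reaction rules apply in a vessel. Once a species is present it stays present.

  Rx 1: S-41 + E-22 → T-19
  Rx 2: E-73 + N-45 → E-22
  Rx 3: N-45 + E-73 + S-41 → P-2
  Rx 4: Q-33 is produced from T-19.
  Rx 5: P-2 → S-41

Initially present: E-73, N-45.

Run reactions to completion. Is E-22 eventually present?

E-73 and N-45 present → E-22 forms (Rx 2).

Yes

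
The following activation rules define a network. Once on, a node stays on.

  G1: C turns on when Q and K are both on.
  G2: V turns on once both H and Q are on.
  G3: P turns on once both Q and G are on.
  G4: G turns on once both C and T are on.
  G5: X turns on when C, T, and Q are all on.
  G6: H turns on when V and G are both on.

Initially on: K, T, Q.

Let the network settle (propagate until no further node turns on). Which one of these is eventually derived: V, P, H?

P

Q and K are on, so C turns on (G1).
C and T are on, so G turns on (G4).
Q and G are on, so P turns on (G3).
V would need H and Q (G2), but H never turns on. H would need V and G (G6), but V never turns on.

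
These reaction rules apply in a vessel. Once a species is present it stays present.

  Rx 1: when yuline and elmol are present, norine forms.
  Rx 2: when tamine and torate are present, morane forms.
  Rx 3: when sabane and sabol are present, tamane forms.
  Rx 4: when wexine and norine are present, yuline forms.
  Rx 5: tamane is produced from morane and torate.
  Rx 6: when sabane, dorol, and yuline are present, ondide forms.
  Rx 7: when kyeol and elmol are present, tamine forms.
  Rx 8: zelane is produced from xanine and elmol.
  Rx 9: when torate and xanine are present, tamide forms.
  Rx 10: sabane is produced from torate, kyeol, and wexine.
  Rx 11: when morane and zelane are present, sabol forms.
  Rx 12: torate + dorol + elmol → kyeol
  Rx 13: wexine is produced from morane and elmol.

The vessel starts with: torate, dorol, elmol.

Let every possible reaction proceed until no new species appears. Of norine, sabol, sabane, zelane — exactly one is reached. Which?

sabane

torate, dorol, and elmol present → kyeol forms (Rx 12).
kyeol and elmol present → tamine forms (Rx 7).
tamine and torate present → morane forms (Rx 2).
morane and elmol present → wexine forms (Rx 13).
torate, kyeol, and wexine present → sabane forms (Rx 10).
norine would need yuline and elmol (Rx 1), but yuline never forms. zelane would need xanine and elmol (Rx 8), but xanine never forms. sabol would need morane and zelane (Rx 11), but zelane never forms.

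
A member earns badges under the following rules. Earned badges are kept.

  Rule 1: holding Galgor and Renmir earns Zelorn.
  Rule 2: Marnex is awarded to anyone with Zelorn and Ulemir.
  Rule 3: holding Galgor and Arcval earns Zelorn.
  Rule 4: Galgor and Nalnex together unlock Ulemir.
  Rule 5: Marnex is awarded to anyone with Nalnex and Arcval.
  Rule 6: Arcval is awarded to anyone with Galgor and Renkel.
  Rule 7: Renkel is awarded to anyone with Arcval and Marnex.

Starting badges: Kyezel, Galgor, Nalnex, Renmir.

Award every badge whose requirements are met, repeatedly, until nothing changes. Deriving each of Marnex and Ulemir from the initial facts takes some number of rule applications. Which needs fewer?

Ulemir

Ulemir: With Galgor and Nalnex, Ulemir is earned (Rule 4). [1 rule application]
Marnex: With Galgor and Renmir, Zelorn is earned (Rule 1). With Galgor and Nalnex, Ulemir is earned (Rule 4). With Zelorn and Ulemir, Marnex is earned (Rule 2). [3 rule applications]
Ulemir needs fewer.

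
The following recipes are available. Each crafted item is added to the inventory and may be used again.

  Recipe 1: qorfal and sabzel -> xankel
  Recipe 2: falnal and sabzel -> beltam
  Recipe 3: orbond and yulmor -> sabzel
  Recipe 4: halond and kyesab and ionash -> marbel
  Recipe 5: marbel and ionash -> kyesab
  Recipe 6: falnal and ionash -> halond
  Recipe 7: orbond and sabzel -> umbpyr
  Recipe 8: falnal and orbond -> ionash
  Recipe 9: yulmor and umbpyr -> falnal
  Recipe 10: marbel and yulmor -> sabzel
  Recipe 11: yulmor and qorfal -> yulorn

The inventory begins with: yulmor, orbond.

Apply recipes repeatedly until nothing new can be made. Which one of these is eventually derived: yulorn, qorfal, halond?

orbond and yulmor -> sabzel (Recipe 3).
Using Recipe 7, orbond and sabzel make umbpyr.
Using Recipe 9, yulmor and umbpyr make falnal.
falnal and orbond -> ionash (Recipe 8).
Using Recipe 6, falnal and ionash make halond.
No rule produces qorfal, and it is not given. yulorn would need yulmor and qorfal (Recipe 11), but qorfal is never obtained.

halond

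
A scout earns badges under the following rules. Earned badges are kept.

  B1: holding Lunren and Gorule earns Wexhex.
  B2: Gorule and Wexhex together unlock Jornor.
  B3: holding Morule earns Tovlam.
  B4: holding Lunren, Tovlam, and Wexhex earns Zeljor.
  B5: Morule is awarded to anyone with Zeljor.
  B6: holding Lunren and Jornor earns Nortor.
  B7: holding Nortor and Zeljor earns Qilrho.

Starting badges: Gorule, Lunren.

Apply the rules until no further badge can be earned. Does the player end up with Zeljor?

Zeljor would need Lunren, Tovlam, and Wexhex (B4), but Tovlam is never earned.

No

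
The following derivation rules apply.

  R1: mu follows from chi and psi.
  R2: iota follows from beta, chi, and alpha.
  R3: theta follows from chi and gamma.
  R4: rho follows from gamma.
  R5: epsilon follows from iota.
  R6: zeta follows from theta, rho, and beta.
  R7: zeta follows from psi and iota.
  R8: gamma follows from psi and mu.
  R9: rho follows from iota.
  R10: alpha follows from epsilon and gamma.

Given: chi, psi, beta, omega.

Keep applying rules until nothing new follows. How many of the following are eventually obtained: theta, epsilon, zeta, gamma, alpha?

From chi and psi, R1 gives mu.
psi and mu hold, so gamma follows (R8).
From chi and gamma, R3 gives theta.
From gamma, R4 gives rho.
From theta, rho, and beta, R6 gives zeta.
theta: reached.
epsilon would need iota (R5), but iota is never established.
zeta: reached.
gamma: reached.
alpha would need epsilon and gamma (R10), but epsilon is never established.
Reached: theta, zeta, and gamma — 3 of the 5.

3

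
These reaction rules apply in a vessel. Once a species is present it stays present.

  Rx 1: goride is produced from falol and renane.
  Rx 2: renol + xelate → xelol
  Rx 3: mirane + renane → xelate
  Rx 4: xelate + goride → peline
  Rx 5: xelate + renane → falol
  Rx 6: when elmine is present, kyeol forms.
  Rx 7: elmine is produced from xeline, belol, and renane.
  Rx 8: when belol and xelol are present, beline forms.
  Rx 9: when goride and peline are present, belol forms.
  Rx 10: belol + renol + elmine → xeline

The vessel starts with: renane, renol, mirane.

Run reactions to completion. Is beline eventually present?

mirane and renane present → xelate forms (Rx 3).
xelate and renane present → falol forms (Rx 5).
renol and xelate present → xelol forms (Rx 2).
falol and renane present → goride forms (Rx 1).
xelate and goride present → peline forms (Rx 4).
goride and peline present → belol forms (Rx 9).
belol and xelol present → beline forms (Rx 8).

Yes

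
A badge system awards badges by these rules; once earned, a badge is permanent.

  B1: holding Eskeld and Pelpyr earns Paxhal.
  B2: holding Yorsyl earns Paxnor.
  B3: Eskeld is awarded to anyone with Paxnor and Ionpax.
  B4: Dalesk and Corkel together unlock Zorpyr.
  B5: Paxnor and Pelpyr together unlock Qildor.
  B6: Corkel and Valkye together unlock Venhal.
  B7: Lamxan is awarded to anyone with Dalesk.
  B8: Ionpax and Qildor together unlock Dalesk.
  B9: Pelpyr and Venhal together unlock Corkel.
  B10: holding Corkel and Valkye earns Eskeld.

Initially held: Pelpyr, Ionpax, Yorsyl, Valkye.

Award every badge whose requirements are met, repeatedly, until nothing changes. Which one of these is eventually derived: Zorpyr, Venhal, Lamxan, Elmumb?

Lamxan

With Yorsyl, Paxnor is earned (B2).
With Paxnor and Pelpyr, Qildor is earned (B5).
With Ionpax and Qildor, Dalesk is earned (B8).
With Dalesk, Lamxan is earned (B7).
No rule produces Elmumb, and it is not given. Zorpyr would need Dalesk and Corkel (B4), but Corkel is never earned. Venhal would need Corkel and Valkye (B6), but Corkel is never earned.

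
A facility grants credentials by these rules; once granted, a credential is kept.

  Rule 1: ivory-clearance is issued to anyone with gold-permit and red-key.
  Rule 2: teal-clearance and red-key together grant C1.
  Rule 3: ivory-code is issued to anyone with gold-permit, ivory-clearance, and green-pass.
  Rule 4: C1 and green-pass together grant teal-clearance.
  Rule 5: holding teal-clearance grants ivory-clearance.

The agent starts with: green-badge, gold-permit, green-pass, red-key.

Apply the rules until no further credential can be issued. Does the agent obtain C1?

No

C1 would need teal-clearance and red-key (Rule 2), but teal-clearance is never granted.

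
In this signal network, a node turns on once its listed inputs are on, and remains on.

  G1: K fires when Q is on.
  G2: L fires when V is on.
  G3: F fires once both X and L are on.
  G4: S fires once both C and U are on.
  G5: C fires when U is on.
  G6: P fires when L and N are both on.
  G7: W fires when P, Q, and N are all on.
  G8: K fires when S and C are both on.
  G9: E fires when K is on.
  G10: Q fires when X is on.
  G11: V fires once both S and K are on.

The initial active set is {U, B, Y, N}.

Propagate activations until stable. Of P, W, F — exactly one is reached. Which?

P

U is on, so C fires (G5).
C and U are on, so S fires (G4).
G8: S and C on → K on.
G11: S and K on → V on.
G2: V on → L on.
G6: L and N on → P on.
F would need X and L (G3), but X never turns on. W would need P, Q, and N (G7), but Q never turns on.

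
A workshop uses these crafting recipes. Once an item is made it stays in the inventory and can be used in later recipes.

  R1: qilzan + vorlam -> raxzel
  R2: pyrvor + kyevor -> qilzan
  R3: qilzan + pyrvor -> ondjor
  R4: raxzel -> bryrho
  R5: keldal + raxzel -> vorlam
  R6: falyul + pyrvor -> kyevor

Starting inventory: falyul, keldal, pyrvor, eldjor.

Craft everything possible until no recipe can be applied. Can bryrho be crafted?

bryrho would need raxzel (R4), but raxzel is never obtained.

No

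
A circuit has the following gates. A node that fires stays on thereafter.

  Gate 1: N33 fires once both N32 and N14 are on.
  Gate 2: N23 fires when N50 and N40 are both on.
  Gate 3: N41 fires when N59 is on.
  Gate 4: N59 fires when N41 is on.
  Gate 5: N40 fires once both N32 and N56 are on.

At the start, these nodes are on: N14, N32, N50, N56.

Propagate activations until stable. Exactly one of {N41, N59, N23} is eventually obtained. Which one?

N23

N32 and N56 are on, so N40 fires (Gate 5).
Gate 2: N50 and N40 on → N23 on.
N59 would need N41 (Gate 4), but N41 never turns on. N41 would need N59 (Gate 3), but N59 never turns on.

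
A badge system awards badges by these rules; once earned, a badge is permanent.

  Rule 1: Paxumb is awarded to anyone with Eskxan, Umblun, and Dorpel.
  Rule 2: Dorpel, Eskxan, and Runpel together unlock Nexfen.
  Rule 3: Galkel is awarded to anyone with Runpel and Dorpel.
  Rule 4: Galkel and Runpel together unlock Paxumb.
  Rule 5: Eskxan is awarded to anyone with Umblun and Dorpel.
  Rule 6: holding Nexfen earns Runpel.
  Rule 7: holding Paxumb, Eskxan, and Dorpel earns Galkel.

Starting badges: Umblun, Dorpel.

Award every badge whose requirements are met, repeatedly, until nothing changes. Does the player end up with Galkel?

With Umblun and Dorpel, Eskxan is earned (Rule 5).
With Eskxan, Umblun, and Dorpel, Paxumb is earned (Rule 1).
With Paxumb, Eskxan, and Dorpel, Galkel is earned (Rule 7).

Yes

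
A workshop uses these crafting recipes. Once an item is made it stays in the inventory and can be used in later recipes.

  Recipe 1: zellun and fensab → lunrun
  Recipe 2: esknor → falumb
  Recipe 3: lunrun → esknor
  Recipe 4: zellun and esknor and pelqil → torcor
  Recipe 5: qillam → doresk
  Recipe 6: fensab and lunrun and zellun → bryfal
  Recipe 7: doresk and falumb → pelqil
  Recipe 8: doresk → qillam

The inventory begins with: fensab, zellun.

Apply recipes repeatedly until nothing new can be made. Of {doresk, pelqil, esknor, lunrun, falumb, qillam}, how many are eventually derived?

zellun and fensab → lunrun (Recipe 1).
lunrun → esknor (Recipe 3).
Using Recipe 2, esknor makes falumb.
doresk would need qillam (Recipe 5), but qillam is never obtained.
pelqil would need doresk and falumb (Recipe 7), but doresk is never obtained.
esknor: reached.
lunrun: reached.
falumb: reached.
qillam would need doresk (Recipe 8), but doresk is never obtained.
Reached: esknor, lunrun, and falumb — 3 of the 6.

3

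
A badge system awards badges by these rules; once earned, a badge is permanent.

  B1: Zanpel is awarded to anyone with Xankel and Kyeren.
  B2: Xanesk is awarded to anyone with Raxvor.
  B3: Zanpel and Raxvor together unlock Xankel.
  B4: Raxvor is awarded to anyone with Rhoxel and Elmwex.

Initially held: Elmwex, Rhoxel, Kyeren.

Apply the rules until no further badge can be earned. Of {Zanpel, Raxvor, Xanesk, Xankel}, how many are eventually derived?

With Rhoxel and Elmwex, Raxvor is earned (B4).
With Raxvor, Xanesk is earned (B2).
Zanpel would need Xankel and Kyeren (B1), but Xankel is never earned.
Raxvor: reached.
Xanesk: reached.
Xankel would need Zanpel and Raxvor (B3), but Zanpel is never earned.
Reached: Raxvor and Xanesk — 2 of the 4.

2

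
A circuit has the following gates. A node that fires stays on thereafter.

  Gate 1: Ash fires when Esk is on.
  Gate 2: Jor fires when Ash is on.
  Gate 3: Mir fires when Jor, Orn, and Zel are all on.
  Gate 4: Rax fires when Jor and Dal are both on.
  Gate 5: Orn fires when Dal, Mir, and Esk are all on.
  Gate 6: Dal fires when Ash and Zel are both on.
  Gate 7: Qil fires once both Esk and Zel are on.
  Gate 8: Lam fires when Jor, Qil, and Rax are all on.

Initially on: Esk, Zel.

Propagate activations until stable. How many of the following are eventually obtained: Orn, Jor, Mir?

1

Gate 1: Esk on → Ash on.
Ash is on, so Jor fires (Gate 2).
Orn would need Dal, Mir, and Esk (Gate 5), but Mir never turns on.
Jor: reached.
Mir would need Jor, Orn, and Zel (Gate 3), but Orn never turns on.
Reached: Jor — 1 of the 3.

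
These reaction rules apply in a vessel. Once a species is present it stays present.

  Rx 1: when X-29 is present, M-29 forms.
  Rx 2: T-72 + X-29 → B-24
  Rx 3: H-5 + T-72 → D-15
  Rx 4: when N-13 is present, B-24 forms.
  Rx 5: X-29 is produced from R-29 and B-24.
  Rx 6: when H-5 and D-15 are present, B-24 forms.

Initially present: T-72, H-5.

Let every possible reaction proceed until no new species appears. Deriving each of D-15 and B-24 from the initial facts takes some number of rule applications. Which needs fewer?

D-15

D-15: H-5 and T-72 present → D-15 forms (Rx 3). [1 rule application]
B-24: H-5 and T-72 present → D-15 forms (Rx 3). H-5 and D-15 present → B-24 forms (Rx 6). [2 rule applications]
D-15 needs fewer.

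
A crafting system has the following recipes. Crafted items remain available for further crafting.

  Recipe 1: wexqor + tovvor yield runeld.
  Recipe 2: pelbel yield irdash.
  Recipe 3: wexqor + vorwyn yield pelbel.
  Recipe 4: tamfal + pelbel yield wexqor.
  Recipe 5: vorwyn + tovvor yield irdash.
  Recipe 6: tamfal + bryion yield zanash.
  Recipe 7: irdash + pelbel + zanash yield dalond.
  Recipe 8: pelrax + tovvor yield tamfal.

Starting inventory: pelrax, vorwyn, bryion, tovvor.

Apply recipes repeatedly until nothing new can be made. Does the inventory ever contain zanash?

Yes

pelrax + tovvor → tamfal (Recipe 8).
tamfal + bryion → zanash (Recipe 6).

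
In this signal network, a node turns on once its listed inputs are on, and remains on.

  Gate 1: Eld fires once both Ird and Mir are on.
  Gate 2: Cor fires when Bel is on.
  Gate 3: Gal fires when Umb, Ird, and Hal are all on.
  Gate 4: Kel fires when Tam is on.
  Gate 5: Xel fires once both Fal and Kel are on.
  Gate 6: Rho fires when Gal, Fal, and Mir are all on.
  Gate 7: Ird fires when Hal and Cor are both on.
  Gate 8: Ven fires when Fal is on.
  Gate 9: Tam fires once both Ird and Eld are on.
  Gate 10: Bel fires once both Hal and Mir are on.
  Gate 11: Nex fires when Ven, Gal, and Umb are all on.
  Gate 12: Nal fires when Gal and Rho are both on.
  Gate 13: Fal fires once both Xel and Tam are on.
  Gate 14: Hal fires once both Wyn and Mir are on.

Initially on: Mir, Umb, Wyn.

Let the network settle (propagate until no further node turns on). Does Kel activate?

Yes

Wyn and Mir are on, so Hal fires (Gate 14).
Gate 10: Hal and Mir on → Bel on.
Gate 2: Bel on → Cor on.
Hal and Cor are on, so Ird fires (Gate 7).
Gate 1: Ird and Mir on → Eld on.
Ird and Eld are on, so Tam fires (Gate 9).
Tam is on, so Kel fires (Gate 4).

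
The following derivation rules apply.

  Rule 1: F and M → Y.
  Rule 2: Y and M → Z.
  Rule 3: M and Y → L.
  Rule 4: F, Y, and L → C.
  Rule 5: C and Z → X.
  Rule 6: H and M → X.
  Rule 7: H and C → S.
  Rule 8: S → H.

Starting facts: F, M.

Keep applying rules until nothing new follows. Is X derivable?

From F and M, Rule 1 gives Y.
Y and M hold, so Z follows (Rule 2).
From M and Y, Rule 3 gives L.
From F, Y, and L, Rule 4 gives C.
From C and Z, Rule 5 gives X.

Yes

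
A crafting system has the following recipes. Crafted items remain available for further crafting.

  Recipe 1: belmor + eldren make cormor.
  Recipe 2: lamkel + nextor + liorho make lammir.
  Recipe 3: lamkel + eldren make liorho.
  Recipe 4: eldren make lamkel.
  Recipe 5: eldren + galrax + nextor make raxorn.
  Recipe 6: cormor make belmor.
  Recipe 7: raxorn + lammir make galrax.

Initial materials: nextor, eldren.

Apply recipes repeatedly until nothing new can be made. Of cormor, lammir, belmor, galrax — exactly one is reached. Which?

lammir

Using Recipe 4, eldren makes lamkel.
lamkel + eldren → liorho (Recipe 3).
lamkel + nextor + liorho → lammir (Recipe 2).
cormor would need belmor and eldren (Recipe 1), but belmor is never obtained. belmor would need cormor (Recipe 6), but cormor is never obtained. galrax would need raxorn and lammir (Recipe 7), but raxorn is never obtained.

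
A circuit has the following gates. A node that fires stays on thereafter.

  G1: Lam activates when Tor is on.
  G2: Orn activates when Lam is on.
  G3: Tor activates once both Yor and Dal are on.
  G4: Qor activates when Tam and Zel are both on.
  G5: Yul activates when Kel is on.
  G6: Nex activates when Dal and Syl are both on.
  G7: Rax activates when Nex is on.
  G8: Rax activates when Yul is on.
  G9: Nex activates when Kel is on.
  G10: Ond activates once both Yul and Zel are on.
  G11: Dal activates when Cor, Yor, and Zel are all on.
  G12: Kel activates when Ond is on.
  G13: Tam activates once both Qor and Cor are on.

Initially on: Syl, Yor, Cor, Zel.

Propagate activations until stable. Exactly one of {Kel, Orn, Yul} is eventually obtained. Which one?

Orn

G11: Cor, Yor, and Zel on → Dal on.
G3: Yor and Dal on → Tor on.
G1: Tor on → Lam on.
G2: Lam on → Orn on.
Kel would need Ond (G12), but Ond never turns on. Yul would need Kel (G5), but Kel never turns on.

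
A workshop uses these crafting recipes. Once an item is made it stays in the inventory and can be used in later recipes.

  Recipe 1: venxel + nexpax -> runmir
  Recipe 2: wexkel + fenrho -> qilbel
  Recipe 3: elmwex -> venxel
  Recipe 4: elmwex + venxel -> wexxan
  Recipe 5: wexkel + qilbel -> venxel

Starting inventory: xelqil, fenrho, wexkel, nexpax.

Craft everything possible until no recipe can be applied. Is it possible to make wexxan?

wexxan would need elmwex and venxel (Recipe 4), but elmwex is never obtained.

No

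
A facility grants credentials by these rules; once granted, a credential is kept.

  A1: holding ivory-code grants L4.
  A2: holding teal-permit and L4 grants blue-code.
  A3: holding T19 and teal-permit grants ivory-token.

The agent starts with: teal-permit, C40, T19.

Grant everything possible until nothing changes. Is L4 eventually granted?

No

L4 would need ivory-code (A1), but ivory-code is never granted.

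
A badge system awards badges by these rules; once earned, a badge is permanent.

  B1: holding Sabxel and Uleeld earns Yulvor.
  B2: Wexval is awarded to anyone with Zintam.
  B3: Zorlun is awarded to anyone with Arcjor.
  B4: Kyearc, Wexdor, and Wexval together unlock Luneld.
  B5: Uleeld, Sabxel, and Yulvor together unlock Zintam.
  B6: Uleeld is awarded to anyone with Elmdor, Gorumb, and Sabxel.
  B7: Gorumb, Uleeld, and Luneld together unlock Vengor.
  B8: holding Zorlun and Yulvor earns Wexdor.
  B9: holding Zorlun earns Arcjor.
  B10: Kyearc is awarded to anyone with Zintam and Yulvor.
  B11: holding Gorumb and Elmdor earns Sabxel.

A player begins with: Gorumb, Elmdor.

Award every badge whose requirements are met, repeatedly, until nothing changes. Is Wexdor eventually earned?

Wexdor would need Zorlun and Yulvor (B8), but Zorlun is never earned.

No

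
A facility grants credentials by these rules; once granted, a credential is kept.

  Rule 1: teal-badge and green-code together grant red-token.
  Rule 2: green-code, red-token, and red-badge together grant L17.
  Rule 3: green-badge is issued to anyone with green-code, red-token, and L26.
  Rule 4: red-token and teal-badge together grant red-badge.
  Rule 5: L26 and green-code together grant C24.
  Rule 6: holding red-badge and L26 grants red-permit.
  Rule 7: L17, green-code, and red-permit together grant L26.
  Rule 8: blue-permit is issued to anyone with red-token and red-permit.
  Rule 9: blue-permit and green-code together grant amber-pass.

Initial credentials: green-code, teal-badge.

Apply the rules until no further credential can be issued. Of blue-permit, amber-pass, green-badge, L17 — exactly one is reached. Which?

L17

Holding teal-badge and green-code grants red-token (Rule 1).
Holding red-token and teal-badge grants red-badge (Rule 4).
Holding green-code, red-token, and red-badge grants L17 (Rule 2).
amber-pass would need blue-permit and green-code (Rule 9), but blue-permit is never granted. blue-permit would need red-token and red-permit (Rule 8), but red-permit is never granted. green-badge would need green-code, red-token, and L26 (Rule 3), but L26 is never granted.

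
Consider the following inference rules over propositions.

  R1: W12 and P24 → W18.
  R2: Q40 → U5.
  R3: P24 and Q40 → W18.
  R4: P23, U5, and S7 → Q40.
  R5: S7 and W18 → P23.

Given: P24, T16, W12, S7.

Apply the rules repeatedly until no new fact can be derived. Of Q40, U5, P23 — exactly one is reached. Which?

P23

W12 and P24 hold, so W18 follows (R1).
From S7 and W18, R5 gives P23.
Q40 would need P23, U5, and S7 (R4), but U5 is never established. U5 would need Q40 (R2), but Q40 is never established.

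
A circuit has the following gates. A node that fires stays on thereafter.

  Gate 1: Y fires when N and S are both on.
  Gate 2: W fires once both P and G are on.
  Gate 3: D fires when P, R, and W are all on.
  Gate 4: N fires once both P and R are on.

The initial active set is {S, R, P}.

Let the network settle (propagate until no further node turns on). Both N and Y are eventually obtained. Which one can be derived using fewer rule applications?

N

N: Gate 4: P and R on → N on. [1 rule application]
Y: P and R are on, so N fires (Gate 4). N and S are on, so Y fires (Gate 1). [2 rule applications]
N needs fewer.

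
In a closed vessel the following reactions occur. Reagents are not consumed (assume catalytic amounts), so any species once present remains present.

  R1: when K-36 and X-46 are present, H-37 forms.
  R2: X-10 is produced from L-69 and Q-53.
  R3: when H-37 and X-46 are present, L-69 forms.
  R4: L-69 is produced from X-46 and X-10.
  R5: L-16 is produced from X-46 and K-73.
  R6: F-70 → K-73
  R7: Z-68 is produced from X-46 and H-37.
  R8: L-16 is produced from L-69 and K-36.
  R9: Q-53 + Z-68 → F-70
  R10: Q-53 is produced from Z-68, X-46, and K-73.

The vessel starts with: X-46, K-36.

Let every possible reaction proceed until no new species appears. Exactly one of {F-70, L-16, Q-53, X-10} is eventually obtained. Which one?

L-16

K-36 and X-46 present → H-37 forms (R1).
H-37 and X-46 present → L-69 forms (R3).
L-69 and K-36 present → L-16 forms (R8).
Q-53 would need Z-68, X-46, and K-73 (R10), but K-73 never forms. F-70 would need Q-53 and Z-68 (R9), but Q-53 never forms. X-10 would need L-69 and Q-53 (R2), but Q-53 never forms.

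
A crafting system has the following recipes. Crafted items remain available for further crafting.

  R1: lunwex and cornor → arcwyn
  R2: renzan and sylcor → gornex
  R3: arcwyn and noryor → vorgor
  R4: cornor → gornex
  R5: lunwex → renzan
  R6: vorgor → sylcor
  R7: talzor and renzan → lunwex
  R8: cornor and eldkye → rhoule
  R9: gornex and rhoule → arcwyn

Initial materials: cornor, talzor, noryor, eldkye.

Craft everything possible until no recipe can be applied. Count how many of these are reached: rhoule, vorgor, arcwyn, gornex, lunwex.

Using R4, cornor makes gornex.
Using R8, cornor and eldkye make rhoule.
gornex and rhoule → arcwyn (R9).
Using R3, arcwyn and noryor make vorgor.
rhoule: reached.
vorgor: reached.
arcwyn: reached.
gornex: reached.
lunwex would need talzor and renzan (R7), but renzan is never obtained.
Reached: rhoule, vorgor, arcwyn, and gornex — 4 of the 5.

4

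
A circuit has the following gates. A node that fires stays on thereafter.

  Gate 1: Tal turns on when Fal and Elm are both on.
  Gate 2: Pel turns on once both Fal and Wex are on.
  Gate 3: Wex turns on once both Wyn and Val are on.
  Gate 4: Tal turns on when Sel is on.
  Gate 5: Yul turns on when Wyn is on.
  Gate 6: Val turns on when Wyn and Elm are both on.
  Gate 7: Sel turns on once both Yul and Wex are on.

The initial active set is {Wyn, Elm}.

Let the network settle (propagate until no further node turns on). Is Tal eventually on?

Wyn is on, so Yul turns on (Gate 5).
Wyn and Elm are on, so Val turns on (Gate 6).
Wyn and Val are on, so Wex turns on (Gate 3).
Gate 7: Yul and Wex on → Sel on.
Gate 4: Sel on → Tal on.

Yes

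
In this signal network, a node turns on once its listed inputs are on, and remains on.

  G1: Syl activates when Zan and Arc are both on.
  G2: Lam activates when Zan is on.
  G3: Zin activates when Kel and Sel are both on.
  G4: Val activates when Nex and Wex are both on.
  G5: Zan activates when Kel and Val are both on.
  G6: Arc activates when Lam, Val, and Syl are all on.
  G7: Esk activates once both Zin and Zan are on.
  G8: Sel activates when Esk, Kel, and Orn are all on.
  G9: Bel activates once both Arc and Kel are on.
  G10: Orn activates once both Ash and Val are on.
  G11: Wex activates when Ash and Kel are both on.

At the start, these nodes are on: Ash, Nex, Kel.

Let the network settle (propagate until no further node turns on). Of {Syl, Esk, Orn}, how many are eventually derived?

1

G11: Ash and Kel on → Wex on.
Nex and Wex are on, so Val activates (G4).
Ash and Val are on, so Orn activates (G10).
Syl would need Zan and Arc (G1), but Arc never turns on.
Esk would need Zin and Zan (G7), but Zin never turns on.
Orn: reached.
Reached: Orn — 1 of the 3.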